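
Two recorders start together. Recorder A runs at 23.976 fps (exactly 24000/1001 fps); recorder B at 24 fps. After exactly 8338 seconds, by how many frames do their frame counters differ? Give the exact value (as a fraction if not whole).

A emits 24000/1001 × 8338 = 18192000/91 frames; B emits 24 × 8338 = 200112.
Difference = 18192/91 frames (≈ 199.9121); B is ahead of A.

18192/91 frames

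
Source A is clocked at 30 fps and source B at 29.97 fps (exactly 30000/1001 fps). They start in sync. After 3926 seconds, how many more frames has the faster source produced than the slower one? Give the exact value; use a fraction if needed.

A emits 30 × 3926 = 117780 frames; B emits 30000/1001 × 3926 = 9060000/77.
Difference = 9060/77 frames (≈ 117.6623); B is behind A.

9060/77 frames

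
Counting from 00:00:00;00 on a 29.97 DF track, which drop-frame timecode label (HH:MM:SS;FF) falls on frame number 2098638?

19:27:04;20

Each 10-minute DF block holds 10 × 60 × 30 − 9 × 2 = 17982 frames. 2098638 ÷ 17982 → 116 full blocks, remainder 12726.
Within the partial block the first minute is 1800 frames and each further minute 1798, so 7 further minute boundaries passed. Total skipped labels = 18 × 116 + 2 × 7 = 2102.
Non-drop label index = 2098638 + 2102 = 2100740; at 30 labels/s that is 19:27:04:20, i.e. DF 19:27:04;20.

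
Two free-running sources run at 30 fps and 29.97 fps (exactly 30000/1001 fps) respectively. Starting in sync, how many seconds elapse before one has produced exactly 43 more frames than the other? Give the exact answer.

The gap grows by |30000/1001 − 30| = 30/1001 frames per second.
Time for a 43-frame gap: 43 ÷ (30/1001) = 43043/30 s.

43043/30 seconds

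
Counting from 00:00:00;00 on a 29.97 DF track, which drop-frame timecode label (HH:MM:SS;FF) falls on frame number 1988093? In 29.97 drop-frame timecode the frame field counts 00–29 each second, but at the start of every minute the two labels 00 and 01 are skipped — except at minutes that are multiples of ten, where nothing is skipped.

Each 10-minute DF block holds 10 × 60 × 30 − 9 × 2 = 17982 frames. 1988093 ÷ 17982 → 110 full blocks, remainder 10073.
Within the partial block the first minute is 1800 frames and each further minute 1798, so 5 further minute boundaries passed. Total skipped labels = 18 × 110 + 2 × 5 = 1990.
Non-drop label index = 1988093 + 1990 = 1990083; at 30 labels/s that is 18:25:36:03, i.e. DF 18:25:36;03.

18:25:36;03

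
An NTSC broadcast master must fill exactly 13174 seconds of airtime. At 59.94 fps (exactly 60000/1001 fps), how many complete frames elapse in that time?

Frames = 13174 × 60000/1001 = 112920000/143 ≈ 789650.3497.
Complete frames: 789650.

789650 frames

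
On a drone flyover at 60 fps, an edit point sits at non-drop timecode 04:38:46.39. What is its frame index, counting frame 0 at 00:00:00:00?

Total seconds to the label: (4 × 3600 + 38 × 60 + 46) = 16726.
Frame index = 16726 × 60 + 39 = 1003599.

frame 1003599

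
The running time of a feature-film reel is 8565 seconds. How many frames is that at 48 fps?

411120 frames

Frames = 8565 × 48 = 411120.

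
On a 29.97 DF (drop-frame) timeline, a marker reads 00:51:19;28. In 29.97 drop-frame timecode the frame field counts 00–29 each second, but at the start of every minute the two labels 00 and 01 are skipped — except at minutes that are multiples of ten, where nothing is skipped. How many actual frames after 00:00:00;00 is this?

92306

As if non-drop at 30 labels/s: (0 × 3600 + 51 × 60 + 19) × 30 + 28 = 92398.
Minute boundaries passed: 51; those not divisible by 10: 51 − 5 = 46; dropped labels = 2 × 46 = 92.
Actual frame index = 92398 − 92 = 92306.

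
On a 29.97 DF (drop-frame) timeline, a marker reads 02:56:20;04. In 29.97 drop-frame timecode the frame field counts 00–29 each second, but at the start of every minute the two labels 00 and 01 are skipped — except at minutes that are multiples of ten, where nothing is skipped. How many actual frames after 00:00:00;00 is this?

317086

Complete 10-minute blocks: 17, each 17982 frames → 305694.
Remaining 6 whole minutes in the current block: 1800 + 5 × 1798 = 10790 frames.
Within the current minute: 20 × 30 + 4 − 2 = 602 (labels ;00/;01 skipped at this minute). Total = 305694 + 10790 + 602 = 317086.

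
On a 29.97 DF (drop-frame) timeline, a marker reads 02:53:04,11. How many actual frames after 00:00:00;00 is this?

311219

Complete 10-minute blocks: 17, each 17982 frames → 305694.
Remaining 3 whole minutes in the current block: 1800 + 2 × 1798 = 5396 frames.
Within the current minute: 4 × 30 + 11 − 2 = 129 (labels ;00/;01 skipped at this minute). Total = 305694 + 5396 + 129 = 311219.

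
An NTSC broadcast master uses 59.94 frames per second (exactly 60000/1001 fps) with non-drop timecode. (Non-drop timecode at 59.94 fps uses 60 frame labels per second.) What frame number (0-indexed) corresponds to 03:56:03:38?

Total seconds to the label: (3 × 3600 + 56 × 60 + 3) = 14163.
Frame index = 14163 × 60 + 38 = 849818.

849818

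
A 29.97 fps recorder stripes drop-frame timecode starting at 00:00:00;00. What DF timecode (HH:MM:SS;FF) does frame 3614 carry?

00:02:00;18

Each 10-minute DF block holds 10 × 60 × 30 − 9 × 2 = 17982 frames. 3614 ÷ 17982 → 0 full blocks, remainder 3614.
Within the partial block the first minute is 1800 frames and each further minute 1798, so 2 further minute boundaries passed. Total skipped labels = 18 × 0 + 2 × 2 = 4.
Non-drop label index = 3614 + 4 = 3618; at 30 labels/s that is 00:02:00:18, i.e. DF 00:02:00;18.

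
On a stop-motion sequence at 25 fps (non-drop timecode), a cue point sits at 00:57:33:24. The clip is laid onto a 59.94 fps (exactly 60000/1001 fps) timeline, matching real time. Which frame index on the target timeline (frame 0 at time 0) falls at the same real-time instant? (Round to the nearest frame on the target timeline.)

frame 207031

Source frame index: (0×3600 + 57×60 + 33) × 25 + 24 = 86349.
Real time: 86349 / (25) = 86349/25 s.
Target frame: (86349/25) × (60000/1001) = 207237600/1001 ≈ 207030.569 → 207031.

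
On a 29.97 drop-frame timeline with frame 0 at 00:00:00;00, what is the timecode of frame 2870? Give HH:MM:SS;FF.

00:01:35;22

Each 10-minute DF block holds 10 × 60 × 30 − 9 × 2 = 17982 frames. 2870 ÷ 17982 → 0 full blocks, remainder 2870.
Within the partial block the first minute is 1800 frames and each further minute 1798, so 1 further minute boundary passed. Total skipped labels = 18 × 0 + 2 × 1 = 2.
Non-drop label index = 2870 + 2 = 2872; at 30 labels/s that is 00:01:35:22, i.e. DF 00:01:35;22.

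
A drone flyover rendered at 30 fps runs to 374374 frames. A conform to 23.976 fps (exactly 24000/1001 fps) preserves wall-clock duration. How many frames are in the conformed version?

299200 frames

Target frames = source frames × (target rate / source rate) = 374374 × (24000/1001)/(30) = 374374 × 800/1001 = 299200.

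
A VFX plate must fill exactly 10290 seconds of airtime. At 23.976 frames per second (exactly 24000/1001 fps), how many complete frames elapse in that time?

Frames = 10290 × 24000/1001 = 35280000/143 ≈ 246713.2867.
Complete frames: 246713.

246713 frames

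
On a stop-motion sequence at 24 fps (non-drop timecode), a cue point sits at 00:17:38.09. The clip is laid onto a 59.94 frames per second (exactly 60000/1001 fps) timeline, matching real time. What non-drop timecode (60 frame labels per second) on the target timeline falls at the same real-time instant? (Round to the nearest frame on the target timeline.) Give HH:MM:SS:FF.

Source frame index: (0×3600 + 17×60 + 38) × 24 + 9 = 25401.
Real time: 25401 / (24) = 8467/8 s.
Target frame: (8467/8) × (60000/1001) = 63502500/1001 ≈ 63439.061 → 63439.
At 60 labels/s: frame 63439 → 00:17:37:19.

00:17:37:19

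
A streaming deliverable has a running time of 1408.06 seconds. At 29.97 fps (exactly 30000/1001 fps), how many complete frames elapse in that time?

42199 frames

Frames = 1408.06 × 30000/1001 = 42241800/1001 ≈ 42199.6004.
Complete frames: 42199.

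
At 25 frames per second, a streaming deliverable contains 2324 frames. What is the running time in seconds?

92.96 seconds

Running time = 2324 / (25) = 92.96 s.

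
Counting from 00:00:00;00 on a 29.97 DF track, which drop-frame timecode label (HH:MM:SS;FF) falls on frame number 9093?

Ten DF minutes hold 17982 frames, so frame 9093 lies in block 0 (frames 0–17981) with 9093 frames into that block.
The block's first minute is 1800 frames and the rest 1798 each; 9093 frames reaches minute 5, so 0 × 18 + 5 × 2 = 10 labels have been skipped so far.
Adding those back, label number 9093 + 10 = 9103 at 30 labels/s is 303 s + 13 f = 0 h 5 min 3 s frame 13, i.e. 00:05:03;13.

00:05:03;13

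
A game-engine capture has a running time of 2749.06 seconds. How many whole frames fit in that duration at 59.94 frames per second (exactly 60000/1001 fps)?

164778 frames

Frames = 2749.06 × 60000/1001 = 164943600/1001 ≈ 164778.8212.
Complete frames: 164778.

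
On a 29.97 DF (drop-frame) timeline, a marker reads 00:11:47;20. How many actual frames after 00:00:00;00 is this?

21210

Complete 10-minute blocks: 1, each 17982 frames → 17982.
Remaining 1 whole minute in the current block: 1800 + 0 × 1798 = 1800 frames.
Within the current minute: 47 × 30 + 20 − 2 = 1428 (labels ;00/;01 skipped at this minute). Total = 17982 + 1800 + 1428 = 21210.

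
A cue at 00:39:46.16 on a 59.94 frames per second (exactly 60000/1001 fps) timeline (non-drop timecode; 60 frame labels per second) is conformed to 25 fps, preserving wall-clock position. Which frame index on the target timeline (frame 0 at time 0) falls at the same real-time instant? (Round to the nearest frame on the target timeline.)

frame 59716

Source frame index: (0×3600 + 39×60 + 46) × 60 + 16 = 143176.
Real time: 143176 / (60000/1001) = 17914897/7500 s.
Target frame: (17914897/7500) × (25) = 17914897/300 ≈ 59716.323 → 59716.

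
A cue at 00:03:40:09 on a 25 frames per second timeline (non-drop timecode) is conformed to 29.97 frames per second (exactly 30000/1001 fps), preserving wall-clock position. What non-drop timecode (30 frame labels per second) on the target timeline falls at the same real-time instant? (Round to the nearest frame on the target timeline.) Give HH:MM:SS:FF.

Source frame index: (0×3600 + 3×60 + 40) × 25 + 9 = 5509.
Real time: 5509 / (25) = 5509/25 s.
Target frame: (5509/25) × (30000/1001) = 944400/143 ≈ 6604.196 → 6604.
At 30 labels/s: frame 6604 → 00:03:40:04.

00:03:40:04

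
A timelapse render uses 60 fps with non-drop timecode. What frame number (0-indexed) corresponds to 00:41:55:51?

Total seconds to the label: (0 × 3600 + 41 × 60 + 55) = 2515.
Frame index = 2515 × 60 + 51 = 150951.

150951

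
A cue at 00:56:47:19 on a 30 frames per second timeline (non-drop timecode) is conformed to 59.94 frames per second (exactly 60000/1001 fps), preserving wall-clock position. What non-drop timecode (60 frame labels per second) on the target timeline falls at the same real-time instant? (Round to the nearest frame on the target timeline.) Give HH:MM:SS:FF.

00:56:44:14

Source frame index: (0×3600 + 56×60 + 47) × 30 + 19 = 102229.
Real time: 102229 / (30) = 102229/30 s.
Target frame: (102229/30) × (60000/1001) = 204458000/1001 ≈ 204253.746 → 204254.
At 60 labels/s: frame 204254 → 00:56:44:14.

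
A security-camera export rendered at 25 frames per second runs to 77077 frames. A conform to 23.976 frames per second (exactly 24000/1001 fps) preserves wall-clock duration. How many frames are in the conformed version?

73920 frames

Target frames = source frames × (target rate / source rate) = 77077 × (24000/1001)/(25) = 77077 × 960/1001 = 73920.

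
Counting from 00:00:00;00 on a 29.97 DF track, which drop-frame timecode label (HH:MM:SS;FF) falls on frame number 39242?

Ten DF minutes hold 17982 frames, so frame 39242 lies in block 2 (frames 35964–53945) with 3278 frames into that block.
The block's first minute is 1800 frames and the rest 1798 each; 3278 frames reaches minute 1, so 2 × 18 + 1 × 2 = 38 labels have been skipped so far.
Adding those back, label number 39242 + 38 = 39280 at 30 labels/s is 1309 s + 10 f = 0 h 21 min 49 s frame 10, i.e. 00:21:49;10.

00:21:49;10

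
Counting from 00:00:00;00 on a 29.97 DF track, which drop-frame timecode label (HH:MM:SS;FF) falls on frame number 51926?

00:28:52;18

Ten DF minutes hold 17982 frames, so frame 51926 lies in block 2 (frames 35964–53945) with 15962 frames into that block.
The block's first minute is 1800 frames and the rest 1798 each; 15962 frames reaches minute 8, so 2 × 18 + 8 × 2 = 52 labels have been skipped so far.
Adding those back, label number 51926 + 52 = 51978 at 30 labels/s is 1732 s + 18 f = 0 h 28 min 52 s frame 18, i.e. 00:28:52;18.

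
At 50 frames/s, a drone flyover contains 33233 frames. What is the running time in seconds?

664.66 seconds

Running time = 33233 / (50) = 664.66 s.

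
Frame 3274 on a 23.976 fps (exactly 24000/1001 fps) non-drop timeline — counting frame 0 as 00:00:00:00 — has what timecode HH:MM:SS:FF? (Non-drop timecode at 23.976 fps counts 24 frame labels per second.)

3274 ÷ 24 = 136 full seconds, remainder 10 frames.
136 s = 0 h 2 min 16 s.
Timecode: 00:02:16:10.

00:02:16:10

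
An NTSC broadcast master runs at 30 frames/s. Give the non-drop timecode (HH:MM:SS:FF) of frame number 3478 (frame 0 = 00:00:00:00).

3478 ÷ 30 = 115 full seconds, remainder 28 frames.
115 s = 0 h 1 min 55 s.
Timecode: 00:01:55:28.

00:01:55:28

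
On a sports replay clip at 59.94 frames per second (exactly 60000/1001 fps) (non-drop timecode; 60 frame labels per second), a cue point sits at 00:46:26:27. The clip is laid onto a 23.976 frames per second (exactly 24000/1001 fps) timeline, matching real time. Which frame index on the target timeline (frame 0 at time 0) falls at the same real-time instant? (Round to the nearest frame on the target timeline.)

Source frame index: (0×3600 + 46×60 + 26) × 60 + 27 = 167187.
Real time: 167187 / (60000/1001) = 55784729/20000 s.
Target frame: (55784729/20000) × (24000/1001) = 334374/5 ≈ 66874.800 → 66875.

frame 66875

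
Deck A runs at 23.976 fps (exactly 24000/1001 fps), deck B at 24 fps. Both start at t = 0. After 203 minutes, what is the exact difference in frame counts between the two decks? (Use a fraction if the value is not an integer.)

203 min = 12180 s.
A emits 24000/1001 × 12180 = 41760000/143 frames; B emits 24 × 12180 = 292320.
Difference = 41760/143 frames (≈ 292.0280); B is ahead of A.

41760/143 frames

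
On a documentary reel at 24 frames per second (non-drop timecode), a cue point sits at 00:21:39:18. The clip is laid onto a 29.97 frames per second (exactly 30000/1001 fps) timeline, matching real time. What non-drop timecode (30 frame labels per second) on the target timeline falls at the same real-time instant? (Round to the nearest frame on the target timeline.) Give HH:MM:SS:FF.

00:21:38:14

Source frame index: (0×3600 + 21×60 + 39) × 24 + 18 = 31194.
Real time: 31194 / (24) = 5199/4 s.
Target frame: (5199/4) × (30000/1001) = 38992500/1001 ≈ 38953.546 → 38954.
At 30 labels/s: frame 38954 → 00:21:38:14.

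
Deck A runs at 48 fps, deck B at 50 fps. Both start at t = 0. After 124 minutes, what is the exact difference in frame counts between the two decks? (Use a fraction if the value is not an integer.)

14880 frames

124 min = 7440 s.
A emits 48 × 7440 = 357120 frames; B emits 50 × 7440 = 372000.
Difference = 14880 frames; B is ahead of A.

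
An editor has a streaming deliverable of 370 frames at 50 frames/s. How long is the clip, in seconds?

Running time = 370 / (50) = 7.4 s.

7.4 seconds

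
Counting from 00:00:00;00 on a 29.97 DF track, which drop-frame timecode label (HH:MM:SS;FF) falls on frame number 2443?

00:01:21;15

Each 10-minute DF block holds 10 × 60 × 30 − 9 × 2 = 17982 frames. 2443 ÷ 17982 → 0 full blocks, remainder 2443.
Within the partial block the first minute is 1800 frames and each further minute 1798, so 1 further minute boundary passed. Total skipped labels = 18 × 0 + 2 × 1 = 2.
Non-drop label index = 2443 + 2 = 2445; at 30 labels/s that is 00:01:21:15, i.e. DF 00:01:21;15.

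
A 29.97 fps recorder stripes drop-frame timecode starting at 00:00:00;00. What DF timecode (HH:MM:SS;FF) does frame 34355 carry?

Each 10-minute DF block holds 10 × 60 × 30 − 9 × 2 = 17982 frames. 34355 ÷ 17982 → 1 full block, remainder 16373.
Within the partial block the first minute is 1800 frames and each further minute 1798, so 9 further minute boundaries passed. Total skipped labels = 18 × 1 + 2 × 9 = 36.
Non-drop label index = 34355 + 36 = 34391; at 30 labels/s that is 00:19:06:11, i.e. DF 00:19:06;11.

00:19:06;11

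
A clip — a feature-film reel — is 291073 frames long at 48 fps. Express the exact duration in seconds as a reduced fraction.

291073/48 seconds

Running time = 291073 ÷ (48) = 291073 × 1/48 = 291073/48 s.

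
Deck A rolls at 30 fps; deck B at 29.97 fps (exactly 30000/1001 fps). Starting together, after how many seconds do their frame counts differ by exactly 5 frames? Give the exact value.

1001/6 seconds

The gap grows by |30000/1001 − 30| = 30/1001 frames per second.
Time for a 5-frame gap: 5 ÷ (30/1001) = 1001/6 s.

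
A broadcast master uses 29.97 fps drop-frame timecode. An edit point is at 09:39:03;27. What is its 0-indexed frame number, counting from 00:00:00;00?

As if non-drop at 30 labels/s: (9 × 3600 + 39 × 60 + 3) × 30 + 27 = 1042317.
Minute boundaries passed: 579; those not divisible by 10: 579 − 57 = 522; dropped labels = 2 × 522 = 1044.
Actual frame index = 1042317 − 1044 = 1041273.

1041273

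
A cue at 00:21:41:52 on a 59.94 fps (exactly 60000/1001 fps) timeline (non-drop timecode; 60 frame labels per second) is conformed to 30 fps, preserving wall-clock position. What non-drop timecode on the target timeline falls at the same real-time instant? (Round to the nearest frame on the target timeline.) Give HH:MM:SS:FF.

00:21:43:05

Source frame index: (0×3600 + 21×60 + 41) × 60 + 52 = 78112.
Real time: 78112 / (60000/1001) = 2443441/1875 s.
Target frame: (2443441/1875) × (30) = 4886882/125 ≈ 39095.056 → 39095.
At 30 labels/s: frame 39095 → 00:21:43:05.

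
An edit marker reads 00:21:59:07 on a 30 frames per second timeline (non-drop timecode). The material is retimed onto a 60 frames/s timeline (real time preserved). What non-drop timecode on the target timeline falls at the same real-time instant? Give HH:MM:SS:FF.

Source frame index: (0×3600 + 21×60 + 59) × 30 + 7 = 39577.
Real time: 39577 / (30) = 39577/30 s.
Target frame: (39577/30) × (60) = 79154.
At 60 labels/s: frame 79154 → 00:21:59:14.

00:21:59:14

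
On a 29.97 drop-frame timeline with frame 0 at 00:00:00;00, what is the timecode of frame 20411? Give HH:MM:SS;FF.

Ten DF minutes hold 17982 frames, so frame 20411 lies in block 1 (frames 17982–35963) with 2429 frames into that block.
The block's first minute is 1800 frames and the rest 1798 each; 2429 frames reaches minute 1, so 1 × 18 + 1 × 2 = 20 labels have been skipped so far.
Adding those back, label number 20411 + 20 = 20431 at 30 labels/s is 681 s + 1 f = 0 h 11 min 21 s frame 1, i.e. 00:11:21;01.

00:11:21;01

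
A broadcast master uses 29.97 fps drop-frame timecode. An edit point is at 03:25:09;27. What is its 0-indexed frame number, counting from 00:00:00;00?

368927

As if non-drop at 30 labels/s: (3 × 3600 + 25 × 60 + 9) × 30 + 27 = 369297.
Minute boundaries passed: 205; those not divisible by 10: 205 − 20 = 185; dropped labels = 2 × 185 = 370.
Actual frame index = 369297 − 370 = 368927.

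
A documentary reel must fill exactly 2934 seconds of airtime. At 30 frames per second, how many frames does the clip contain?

88020 frames

Frames = 2934 × 30 = 88020.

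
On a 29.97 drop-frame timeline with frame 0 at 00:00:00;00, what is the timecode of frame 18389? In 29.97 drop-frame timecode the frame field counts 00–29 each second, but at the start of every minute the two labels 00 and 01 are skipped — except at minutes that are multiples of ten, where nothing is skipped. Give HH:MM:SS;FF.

00:10:13;17

Ten DF minutes hold 17982 frames, so frame 18389 lies in block 1 (frames 17982–35963) with 407 frames into that block.
The block's first minute is 1800 frames and the rest 1798 each; 407 frames reaches minute 0, so 1 × 18 + 0 × 2 = 18 labels have been skipped so far.
Adding those back, label number 18389 + 18 = 18407 at 30 labels/s is 613 s + 17 f = 0 h 10 min 13 s frame 17, i.e. 00:10:13;17.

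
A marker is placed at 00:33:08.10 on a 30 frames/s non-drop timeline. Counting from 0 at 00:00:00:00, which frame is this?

Total seconds to the label: (0 × 3600 + 33 × 60 + 8) = 1988.
Frame index = 1988 × 30 + 10 = 59650.

frame 59650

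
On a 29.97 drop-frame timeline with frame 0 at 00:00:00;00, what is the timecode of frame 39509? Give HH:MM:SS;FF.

Each 10-minute DF block holds 10 × 60 × 30 − 9 × 2 = 17982 frames. 39509 ÷ 17982 → 2 full blocks, remainder 3545.
Within the partial block the first minute is 1800 frames and each further minute 1798, so 1 further minute boundary passed. Total skipped labels = 18 × 2 + 2 × 1 = 38.
Non-drop label index = 39509 + 38 = 39547; at 30 labels/s that is 00:21:58:07, i.e. DF 00:21:58;07.

00:21:58;07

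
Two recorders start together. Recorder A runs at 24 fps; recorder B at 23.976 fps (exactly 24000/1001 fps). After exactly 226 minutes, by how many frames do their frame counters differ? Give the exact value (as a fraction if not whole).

325440/1001 frames

226 min = 13560 s.
A emits 24 × 13560 = 325440 frames; B emits 24000/1001 × 13560 = 325440000/1001.
Difference = 325440/1001 frames (≈ 325.1149); B is behind A.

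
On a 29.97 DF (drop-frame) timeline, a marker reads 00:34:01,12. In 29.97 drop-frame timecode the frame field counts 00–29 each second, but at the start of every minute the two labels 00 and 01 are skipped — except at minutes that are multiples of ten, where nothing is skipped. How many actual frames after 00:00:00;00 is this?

61180

As if non-drop at 30 labels/s: (0 × 3600 + 34 × 60 + 1) × 30 + 12 = 61242.
Minute boundaries passed: 34; those not divisible by 10: 34 − 3 = 31; dropped labels = 2 × 31 = 62.
Actual frame index = 61242 − 62 = 61180.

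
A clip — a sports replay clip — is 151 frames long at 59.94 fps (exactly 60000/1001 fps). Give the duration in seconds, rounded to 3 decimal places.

Running time = 151 × 1001/60000 = 151151/60000 s ≈ 2.519 s.

2.519 seconds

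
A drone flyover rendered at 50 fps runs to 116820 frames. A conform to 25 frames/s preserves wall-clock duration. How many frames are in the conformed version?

58410 frames

Frames at target rate = 116820 × (25) / (50) = 58410.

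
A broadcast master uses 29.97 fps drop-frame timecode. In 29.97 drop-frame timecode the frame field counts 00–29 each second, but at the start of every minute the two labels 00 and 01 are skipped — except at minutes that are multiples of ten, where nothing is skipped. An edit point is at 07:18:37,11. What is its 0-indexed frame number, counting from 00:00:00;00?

Complete 10-minute blocks: 43, each 17982 frames → 773226.
Remaining 8 whole minutes in the current block: 1800 + 7 × 1798 = 14386 frames.
Within the current minute: 37 × 30 + 11 − 2 = 1119 (labels ;00/;01 skipped at this minute). Total = 773226 + 14386 + 1119 = 788731.

788731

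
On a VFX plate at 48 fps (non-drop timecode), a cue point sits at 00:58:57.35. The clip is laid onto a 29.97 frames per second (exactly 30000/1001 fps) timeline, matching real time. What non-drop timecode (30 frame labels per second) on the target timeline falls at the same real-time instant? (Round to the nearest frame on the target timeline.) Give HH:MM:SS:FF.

00:58:54:06

Source frame index: (0×3600 + 58×60 + 57) × 48 + 35 = 169811.
Real time: 169811 / (48) = 169811/48 s.
Target frame: (169811/48) × (30000/1001) = 106131875/1001 ≈ 106025.849 → 106026.
At 30 labels/s: frame 106026 → 00:58:54:06.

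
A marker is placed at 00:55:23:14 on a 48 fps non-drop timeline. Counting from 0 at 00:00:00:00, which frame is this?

frame 159518

Total seconds to the label: (0 × 3600 + 55 × 60 + 23) = 3323.
Frame index = 3323 × 48 + 14 = 159518.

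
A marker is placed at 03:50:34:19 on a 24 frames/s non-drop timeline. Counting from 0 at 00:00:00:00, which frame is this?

332035

Total seconds to the label: (3 × 3600 + 50 × 60 + 34) = 13834.
Frame index = 13834 × 24 + 19 = 332035.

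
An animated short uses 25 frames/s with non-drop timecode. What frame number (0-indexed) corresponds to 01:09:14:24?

103874

Total seconds to the label: (1 × 3600 + 9 × 60 + 14) = 4154.
Frame index = 4154 × 25 + 24 = 103874.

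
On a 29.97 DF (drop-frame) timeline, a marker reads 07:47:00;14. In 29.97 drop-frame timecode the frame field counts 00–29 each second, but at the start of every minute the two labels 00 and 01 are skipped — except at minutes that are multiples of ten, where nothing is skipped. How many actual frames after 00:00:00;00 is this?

Complete 10-minute blocks: 46, each 17982 frames → 827172.
Remaining 7 whole minutes in the current block: 1800 + 6 × 1798 = 12588 frames.
Within the current minute: 0 × 30 + 14 − 2 = 12 (labels ;00/;01 skipped at this minute). Total = 827172 + 12588 + 12 = 839772.

839772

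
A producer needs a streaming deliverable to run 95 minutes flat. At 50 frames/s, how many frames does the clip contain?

95 min = 5700 s.
Frames = 5700 × 50 = 285000.

285000 frames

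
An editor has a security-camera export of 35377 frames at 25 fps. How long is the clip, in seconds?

Running time = 35377 / (25) = 1415.08 s.

1415.08 seconds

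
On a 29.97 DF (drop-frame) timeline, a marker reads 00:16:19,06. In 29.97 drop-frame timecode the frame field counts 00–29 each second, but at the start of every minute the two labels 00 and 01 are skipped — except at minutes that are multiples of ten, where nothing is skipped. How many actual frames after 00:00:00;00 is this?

29346

Complete 10-minute blocks: 1, each 17982 frames → 17982.
Remaining 6 whole minutes in the current block: 1800 + 5 × 1798 = 10790 frames.
Within the current minute: 19 × 30 + 6 − 2 = 574 (labels ;00/;01 skipped at this minute). Total = 17982 + 10790 + 574 = 29346.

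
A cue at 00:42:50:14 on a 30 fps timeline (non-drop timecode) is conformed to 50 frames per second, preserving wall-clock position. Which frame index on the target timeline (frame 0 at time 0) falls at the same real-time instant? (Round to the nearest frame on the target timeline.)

frame 128523

Source frame index: (0×3600 + 42×60 + 50) × 30 + 14 = 77114.
Real time: 77114 / (30) = 38557/15 s.
Target frame: (38557/15) × (50) = 385570/3 ≈ 128523.333 → 128523.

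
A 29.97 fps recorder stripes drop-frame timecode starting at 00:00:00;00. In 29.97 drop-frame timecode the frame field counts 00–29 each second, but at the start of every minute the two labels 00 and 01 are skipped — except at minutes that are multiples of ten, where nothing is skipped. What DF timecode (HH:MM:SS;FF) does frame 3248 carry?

Ten DF minutes hold 17982 frames, so frame 3248 lies in block 0 (frames 0–17981) with 3248 frames into that block.
The block's first minute is 1800 frames and the rest 1798 each; 3248 frames reaches minute 1, so 0 × 18 + 1 × 2 = 2 labels have been skipped so far.
Adding those back, label number 3248 + 2 = 3250 at 30 labels/s is 108 s + 10 f = 0 h 1 min 48 s frame 10, i.e. 00:01:48;10.

00:01:48;10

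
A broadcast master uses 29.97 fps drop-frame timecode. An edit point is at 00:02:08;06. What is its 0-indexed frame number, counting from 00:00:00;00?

3842

As if non-drop at 30 labels/s: (0 × 3600 + 2 × 60 + 8) × 30 + 6 = 3846.
Minute boundaries passed: 2; those not divisible by 10: 2 − 0 = 2; dropped labels = 2 × 2 = 4.
Actual frame index = 3846 − 4 = 3842.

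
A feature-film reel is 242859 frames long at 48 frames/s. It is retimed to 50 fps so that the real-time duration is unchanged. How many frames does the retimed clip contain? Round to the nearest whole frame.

252978 frames

Frames at target rate = 242859 × (50) / (48) = 2023825/8 ≈ 252978.125.
Nearest whole frame: 252978.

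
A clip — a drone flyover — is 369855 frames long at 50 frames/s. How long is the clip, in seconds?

7397.1 seconds

Running time = 369855 / (50) = 7397.1 s.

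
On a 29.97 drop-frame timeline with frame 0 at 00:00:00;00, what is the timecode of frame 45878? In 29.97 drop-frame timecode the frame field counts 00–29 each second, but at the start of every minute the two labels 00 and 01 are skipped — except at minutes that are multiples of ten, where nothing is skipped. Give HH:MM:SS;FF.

00:25:30;24

Ten DF minutes hold 17982 frames, so frame 45878 lies in block 2 (frames 35964–53945) with 9914 frames into that block.
The block's first minute is 1800 frames and the rest 1798 each; 9914 frames reaches minute 5, so 2 × 18 + 5 × 2 = 46 labels have been skipped so far.
Adding those back, label number 45878 + 46 = 45924 at 30 labels/s is 1530 s + 24 f = 0 h 25 min 30 s frame 24, i.e. 00:25:30;24.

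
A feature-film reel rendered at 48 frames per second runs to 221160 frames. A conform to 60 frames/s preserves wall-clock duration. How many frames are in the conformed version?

Target frames = source frames × (target rate / source rate) = 221160 × (60)/(48) = 221160 × 5/4 = 276450.

276450 frames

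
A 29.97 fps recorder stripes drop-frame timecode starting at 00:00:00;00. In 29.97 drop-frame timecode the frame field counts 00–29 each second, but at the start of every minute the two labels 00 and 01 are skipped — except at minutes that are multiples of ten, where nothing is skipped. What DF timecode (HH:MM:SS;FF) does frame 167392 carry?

01:33:05;10

Each 10-minute DF block holds 10 × 60 × 30 − 9 × 2 = 17982 frames. 167392 ÷ 17982 → 9 full blocks, remainder 5554.
Within the partial block the first minute is 1800 frames and each further minute 1798, so 3 further minute boundaries passed. Total skipped labels = 18 × 9 + 2 × 3 = 168.
Non-drop label index = 167392 + 168 = 167560; at 30 labels/s that is 01:33:05:10, i.e. DF 01:33:05;10.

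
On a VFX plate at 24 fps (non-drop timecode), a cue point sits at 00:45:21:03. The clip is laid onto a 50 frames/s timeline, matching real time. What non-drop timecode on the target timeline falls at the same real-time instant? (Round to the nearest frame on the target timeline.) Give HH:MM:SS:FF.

00:45:21:06

Source frame index: (0×3600 + 45×60 + 21) × 24 + 3 = 65307.
Real time: 65307 / (24) = 21769/8 s.
Target frame: (21769/8) × (50) = 544225/4 ≈ 136056.250 → 136056.
At 50 labels/s: frame 136056 → 00:45:21:06.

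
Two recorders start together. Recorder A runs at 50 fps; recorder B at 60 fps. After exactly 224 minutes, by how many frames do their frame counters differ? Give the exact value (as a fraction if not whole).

134400 frames

224 min = 13440 s.
A emits 50 × 13440 = 672000 frames; B emits 60 × 13440 = 806400.
Difference = 134400 frames; B is ahead of A.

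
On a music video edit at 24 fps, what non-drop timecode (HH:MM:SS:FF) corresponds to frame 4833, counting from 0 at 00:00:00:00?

00:03:21:09

4833 ÷ 24 = 201 full seconds, remainder 9 frames.
201 s = 0 h 3 min 21 s.
Timecode: 00:03:21:09.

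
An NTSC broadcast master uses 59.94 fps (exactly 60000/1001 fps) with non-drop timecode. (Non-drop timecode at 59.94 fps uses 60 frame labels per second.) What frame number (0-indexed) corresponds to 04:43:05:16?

1019116

Total seconds to the label: (4 × 3600 + 43 × 60 + 5) = 16985.
Frame index = 16985 × 60 + 16 = 1019116.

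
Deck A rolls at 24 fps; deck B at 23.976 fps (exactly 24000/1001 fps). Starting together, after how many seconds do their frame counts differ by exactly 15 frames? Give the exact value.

625.625 seconds

The gap grows by |24000/1001 − 24| = 24/1001 frames per second.
Time for a 15-frame gap: 15 ÷ (24/1001) = 625.625 s.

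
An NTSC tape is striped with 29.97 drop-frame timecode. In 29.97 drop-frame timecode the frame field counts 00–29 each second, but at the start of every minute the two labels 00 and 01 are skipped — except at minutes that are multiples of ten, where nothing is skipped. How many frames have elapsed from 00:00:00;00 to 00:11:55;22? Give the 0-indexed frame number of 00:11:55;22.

21452

As if non-drop at 30 labels/s: (0 × 3600 + 11 × 60 + 55) × 30 + 22 = 21472.
Minute boundaries passed: 11; those not divisible by 10: 11 − 1 = 10; dropped labels = 2 × 10 = 20.
Actual frame index = 21472 − 20 = 21452.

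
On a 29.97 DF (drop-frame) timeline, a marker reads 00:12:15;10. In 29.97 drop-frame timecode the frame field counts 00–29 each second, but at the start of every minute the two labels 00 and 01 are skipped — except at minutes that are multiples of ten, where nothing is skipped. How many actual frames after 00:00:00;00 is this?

22038

Complete 10-minute blocks: 1, each 17982 frames → 17982.
Remaining 2 whole minutes in the current block: 1800 + 1 × 1798 = 3598 frames.
Within the current minute: 15 × 30 + 10 − 2 = 458 (labels ;00/;01 skipped at this minute). Total = 17982 + 3598 + 458 = 22038.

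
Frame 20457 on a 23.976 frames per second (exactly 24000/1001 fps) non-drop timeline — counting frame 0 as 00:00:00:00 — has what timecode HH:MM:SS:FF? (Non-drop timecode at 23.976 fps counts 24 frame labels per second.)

00:14:12:09

20457 ÷ 24 = 852 full seconds, remainder 9 frames.
852 s = 0 h 14 min 12 s.
Timecode: 00:14:12:09.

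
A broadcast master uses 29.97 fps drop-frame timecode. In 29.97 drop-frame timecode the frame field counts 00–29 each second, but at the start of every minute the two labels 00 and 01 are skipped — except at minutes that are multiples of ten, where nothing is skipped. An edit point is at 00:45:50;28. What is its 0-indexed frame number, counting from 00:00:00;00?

82446

Complete 10-minute blocks: 4, each 17982 frames → 71928.
Remaining 5 whole minutes in the current block: 1800 + 4 × 1798 = 8992 frames.
Within the current minute: 50 × 30 + 28 − 2 = 1526 (labels ;00/;01 skipped at this minute). Total = 71928 + 8992 + 1526 = 82446.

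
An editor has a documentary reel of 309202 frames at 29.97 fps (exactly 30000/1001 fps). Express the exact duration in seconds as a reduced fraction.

Running time = 309202 ÷ (30000/1001) = 309202 × 1001/30000 = 154755601/15000 s.

154755601/15000 seconds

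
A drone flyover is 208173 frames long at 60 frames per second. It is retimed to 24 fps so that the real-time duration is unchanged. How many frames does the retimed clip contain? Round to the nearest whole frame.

83269 frames

Frames at target rate = 208173 × (24) / (60) = 416346/5 ≈ 83269.200.
Nearest whole frame: 83269.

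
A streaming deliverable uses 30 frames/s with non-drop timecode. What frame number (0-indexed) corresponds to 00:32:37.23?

frame 58733

Total seconds to the label: (0 × 3600 + 32 × 60 + 37) = 1957.
Frame index = 1957 × 30 + 23 = 58733.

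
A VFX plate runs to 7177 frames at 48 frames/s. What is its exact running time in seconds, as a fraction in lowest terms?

Running time = 7177 ÷ (48) = 7177 × 1/48 = 7177/48 s.

7177/48 seconds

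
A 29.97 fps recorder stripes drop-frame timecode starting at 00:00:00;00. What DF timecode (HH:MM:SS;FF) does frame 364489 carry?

Ten DF minutes hold 17982 frames, so frame 364489 lies in block 20 (frames 359640–377621) with 4849 frames into that block.
The block's first minute is 1800 frames and the rest 1798 each; 4849 frames reaches minute 2, so 20 × 18 + 2 × 2 = 364 labels have been skipped so far.
Adding those back, label number 364489 + 364 = 364853 at 30 labels/s is 12161 s + 23 f = 3 h 22 min 41 s frame 23, i.e. 03:22:41;23.

03:22:41;23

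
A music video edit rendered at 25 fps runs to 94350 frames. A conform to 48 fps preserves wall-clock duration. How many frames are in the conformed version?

181152 frames

Target frames = source frames × (target rate / source rate) = 94350 × (48)/(25) = 94350 × 48/25 = 181152.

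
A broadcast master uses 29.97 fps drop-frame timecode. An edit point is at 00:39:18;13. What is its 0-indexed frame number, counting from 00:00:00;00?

70681

Complete 10-minute blocks: 3, each 17982 frames → 53946.
Remaining 9 whole minutes in the current block: 1800 + 8 × 1798 = 16184 frames.
Within the current minute: 18 × 30 + 13 − 2 = 551 (labels ;00/;01 skipped at this minute). Total = 53946 + 16184 + 551 = 70681.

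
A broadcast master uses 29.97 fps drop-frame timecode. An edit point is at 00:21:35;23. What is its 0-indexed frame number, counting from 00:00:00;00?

38835

Complete 10-minute blocks: 2, each 17982 frames → 35964.
Remaining 1 whole minute in the current block: 1800 + 0 × 1798 = 1800 frames.
Within the current minute: 35 × 30 + 23 − 2 = 1071 (labels ;00/;01 skipped at this minute). Total = 35964 + 1800 + 1071 = 38835.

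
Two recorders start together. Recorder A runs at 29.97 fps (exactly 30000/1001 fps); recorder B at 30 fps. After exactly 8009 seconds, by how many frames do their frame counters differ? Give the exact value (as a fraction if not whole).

A emits 30000/1001 × 8009 = 240270000/1001 frames; B emits 30 × 8009 = 240270.
Difference = 240270/1001 frames (≈ 240.0300); B is ahead of A.

240270/1001 frames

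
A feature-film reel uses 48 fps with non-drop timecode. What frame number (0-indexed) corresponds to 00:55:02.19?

Total seconds to the label: (0 × 3600 + 55 × 60 + 2) = 3302.
Frame index = 3302 × 48 + 19 = 158515.

158515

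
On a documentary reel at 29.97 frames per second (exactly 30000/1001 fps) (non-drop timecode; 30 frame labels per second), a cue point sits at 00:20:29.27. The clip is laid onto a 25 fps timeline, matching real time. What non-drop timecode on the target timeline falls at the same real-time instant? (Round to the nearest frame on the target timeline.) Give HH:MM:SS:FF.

00:20:31:03

Source frame index: (0×3600 + 20×60 + 29) × 30 + 27 = 36897.
Real time: 36897 / (30000/1001) = 12311299/10000 s.
Target frame: (12311299/10000) × (25) = 12311299/400 ≈ 30778.248 → 30778.
At 25 labels/s: frame 30778 → 00:20:31:03.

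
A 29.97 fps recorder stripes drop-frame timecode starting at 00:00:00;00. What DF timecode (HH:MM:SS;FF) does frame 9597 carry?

00:05:20;07

Each 10-minute DF block holds 10 × 60 × 30 − 9 × 2 = 17982 frames. 9597 ÷ 17982 → 0 full blocks, remainder 9597.
Within the partial block the first minute is 1800 frames and each further minute 1798, so 5 further minute boundaries passed. Total skipped labels = 18 × 0 + 2 × 5 = 10.
Non-drop label index = 9597 + 10 = 9607; at 30 labels/s that is 00:05:20:07, i.e. DF 00:05:20;07.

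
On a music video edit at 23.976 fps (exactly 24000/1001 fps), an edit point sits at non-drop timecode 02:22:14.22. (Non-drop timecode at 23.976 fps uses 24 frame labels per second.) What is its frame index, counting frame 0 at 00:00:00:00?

204838

Total seconds to the label: (2 × 3600 + 22 × 60 + 14) = 8534.
Frame index = 8534 × 24 + 22 = 204838.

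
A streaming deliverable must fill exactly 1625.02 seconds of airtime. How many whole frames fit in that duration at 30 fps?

Frames = 1625.02 × 30 = 243753/5 ≈ 48750.6000.
Complete frames: 48750.

48750 frames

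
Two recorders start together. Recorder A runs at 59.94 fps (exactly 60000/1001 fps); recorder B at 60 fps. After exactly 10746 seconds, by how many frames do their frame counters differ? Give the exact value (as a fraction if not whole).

644760/1001 frames

A emits 60000/1001 × 10746 = 644760000/1001 frames; B emits 60 × 10746 = 644760.
Difference = 644760/1001 frames (≈ 644.1159); B is ahead of A.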